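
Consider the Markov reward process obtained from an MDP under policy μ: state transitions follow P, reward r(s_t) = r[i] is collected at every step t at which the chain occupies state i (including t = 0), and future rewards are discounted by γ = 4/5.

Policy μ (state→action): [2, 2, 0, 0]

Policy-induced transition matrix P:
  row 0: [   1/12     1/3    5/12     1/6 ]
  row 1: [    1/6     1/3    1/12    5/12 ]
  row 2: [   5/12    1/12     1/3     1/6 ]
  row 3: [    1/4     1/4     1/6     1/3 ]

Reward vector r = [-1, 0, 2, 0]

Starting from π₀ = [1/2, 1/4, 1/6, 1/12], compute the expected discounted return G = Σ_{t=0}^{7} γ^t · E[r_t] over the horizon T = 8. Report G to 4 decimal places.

G = 0.7642

t=0: π = [0.5000, 0.2500, 0.1667, 0.0833], E[r] = -0.1667, γ^t·E[r] = -0.166667, running G = -0.166667
t=1: π = [0.1736, 0.2847, 0.2986, 0.2431], E[r] = 0.4236, γ^t·E[r] = 0.338889, running G = 0.172222
t=2: π = [0.2471, 0.2384, 0.2361, 0.2784], E[r] = 0.2251, γ^t·E[r] = 0.144074, running G = 0.316296
t=3: π = [0.2283, 0.2511, 0.2479, 0.2727], E[r] = 0.2676, γ^t·E[r] = 0.136988, running G = 0.453284
t=4: π = [0.2323, 0.2486, 0.2441, 0.2749], E[r] = 0.2559, γ^t·E[r] = 0.104828, running G = 0.558112
t=5: π = [0.2312, 0.2494, 0.2447, 0.2746], E[r] = 0.2582, γ^t·E[r] = 0.084607, running G = 0.642719
t=6: π = [0.2315, 0.2493, 0.2445, 0.2748], E[r] = 0.2575, γ^t·E[r] = 0.067503, running G = 0.710222
t=7: π = [0.2314, 0.2493, 0.2445, 0.2748], E[r] = 0.2576, γ^t·E[r] = 0.054026, running G = 0.764248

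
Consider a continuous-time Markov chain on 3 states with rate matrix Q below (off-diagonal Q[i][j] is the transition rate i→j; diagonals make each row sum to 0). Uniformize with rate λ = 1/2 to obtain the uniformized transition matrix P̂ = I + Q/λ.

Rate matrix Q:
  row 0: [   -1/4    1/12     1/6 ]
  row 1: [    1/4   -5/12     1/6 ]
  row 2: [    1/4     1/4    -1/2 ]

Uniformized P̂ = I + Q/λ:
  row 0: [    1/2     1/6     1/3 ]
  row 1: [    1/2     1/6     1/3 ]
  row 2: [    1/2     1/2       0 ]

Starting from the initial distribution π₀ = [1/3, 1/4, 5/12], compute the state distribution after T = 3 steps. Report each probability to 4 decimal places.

t=0: π = [0.3333, 0.2500, 0.4167]
t=1: π = [0.5000, 0.3056, 0.1944]
t=2: π = [0.5000, 0.2315, 0.2685]
t=3: π = [0.5000, 0.2562, 0.2438]

π = [0.5000, 0.2562, 0.2438]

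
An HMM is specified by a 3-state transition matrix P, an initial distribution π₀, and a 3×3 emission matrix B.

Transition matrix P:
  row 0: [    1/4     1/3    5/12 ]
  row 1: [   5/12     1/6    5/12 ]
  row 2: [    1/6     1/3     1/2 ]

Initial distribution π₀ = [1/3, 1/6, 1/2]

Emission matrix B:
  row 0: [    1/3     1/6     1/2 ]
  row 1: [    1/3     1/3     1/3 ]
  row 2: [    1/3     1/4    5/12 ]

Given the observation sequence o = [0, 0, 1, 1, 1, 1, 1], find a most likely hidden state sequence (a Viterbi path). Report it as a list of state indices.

path = [2, 2, 2, 2, 2, 2, 2]

t=0: δ = [1.111e-01, 5.556e-02, 1.667e-01]  (obs o_0=0)
t=1: δ = [9.259e-03, 1.852e-02, 2.778e-02]  ψ = [0, 2, 2]  (obs o_1=0)
t=2: δ = [1.286e-03, 3.086e-03, 3.472e-03]  ψ = [1, 2, 2]  (obs o_2=1)
t=3: δ = [2.143e-04, 3.858e-04, 4.340e-04]  ψ = [1, 2, 2]  (obs o_3=1)
t=4: δ = [2.679e-05, 4.823e-05, 5.425e-05]  ψ = [1, 2, 2]  (obs o_4=1)
t=5: δ = [3.349e-06, 6.028e-06, 6.782e-06]  ψ = [1, 2, 2]  (obs o_5=1)
t=6: δ = [4.186e-07, 7.535e-07, 8.477e-07]  ψ = [1, 2, 2]  (obs o_6=1)
backtrack: best end state = 2; path = [2, 2, 2, 2, 2, 2, 2]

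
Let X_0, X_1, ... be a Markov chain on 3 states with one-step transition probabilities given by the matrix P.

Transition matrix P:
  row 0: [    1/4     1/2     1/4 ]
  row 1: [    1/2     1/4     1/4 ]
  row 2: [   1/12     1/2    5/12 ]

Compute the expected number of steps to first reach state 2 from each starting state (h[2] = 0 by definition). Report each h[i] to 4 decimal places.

h = [4.0000, 4.0000, 0.0000]

First-step conditioning: h[2] = 0; for i ≠ 2, h[i] = 1 + Σ_k P[i][k]·h[k].
  h[0] = 1 + 1/4·h[0] + 1/2·h[1]
  h[1] = 1 + 1/2·h[0] + 1/4·h[1]
Solving the 2×2 linear system over states ≠ 2 gives exactly h = [4, 4, 0] (h[2] = 0 is the target).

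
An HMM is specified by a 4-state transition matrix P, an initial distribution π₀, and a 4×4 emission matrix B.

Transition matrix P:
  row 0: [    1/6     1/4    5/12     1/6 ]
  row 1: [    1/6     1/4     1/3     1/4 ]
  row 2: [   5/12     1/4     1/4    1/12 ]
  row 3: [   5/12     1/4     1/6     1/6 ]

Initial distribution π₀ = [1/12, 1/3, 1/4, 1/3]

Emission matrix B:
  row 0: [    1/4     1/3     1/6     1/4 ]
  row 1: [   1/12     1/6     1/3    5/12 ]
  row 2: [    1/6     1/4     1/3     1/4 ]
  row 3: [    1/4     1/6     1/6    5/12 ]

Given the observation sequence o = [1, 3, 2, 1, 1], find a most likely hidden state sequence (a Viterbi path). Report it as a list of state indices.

path = [2, 0, 2, 0, 2]

t=0: δ = [2.778e-02, 5.556e-02, 6.250e-02, 5.556e-02]  (obs o_0=1)
t=1: δ = [6.510e-03, 6.510e-03, 4.630e-03, 5.787e-03]  ψ = [2, 2, 1, 1]  (obs o_1=3)
t=2: δ = [4.019e-04, 5.425e-04, 9.042e-04, 2.713e-04]  ψ = [3, 0, 0, 1]  (obs o_2=2)
t=3: δ = [1.256e-04, 3.768e-05, 5.651e-05, 2.261e-05]  ψ = [2, 2, 2, 1]  (obs o_3=1)
t=4: δ = [7.849e-06, 5.233e-06, 1.308e-05, 3.489e-06]  ψ = [2, 0, 0, 0]  (obs o_4=1)
backtrack: best end state = 2; path = [2, 0, 2, 0, 2]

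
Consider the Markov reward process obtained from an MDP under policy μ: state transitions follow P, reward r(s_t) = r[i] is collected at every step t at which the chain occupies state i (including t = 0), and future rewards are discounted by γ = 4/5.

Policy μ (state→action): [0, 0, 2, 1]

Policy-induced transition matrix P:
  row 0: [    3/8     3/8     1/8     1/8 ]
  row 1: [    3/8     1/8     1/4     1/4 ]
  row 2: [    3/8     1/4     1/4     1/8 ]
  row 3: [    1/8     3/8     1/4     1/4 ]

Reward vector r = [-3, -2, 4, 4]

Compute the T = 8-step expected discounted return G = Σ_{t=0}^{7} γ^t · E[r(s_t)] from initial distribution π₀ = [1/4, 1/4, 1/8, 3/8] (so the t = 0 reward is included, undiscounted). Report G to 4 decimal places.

t=0: π = [0.2500, 0.2500, 0.1250, 0.3750], E[r] = 0.7500, γ^t·E[r] = 0.750000, running G = 0.750000
t=1: π = [0.2813, 0.2969, 0.2188, 0.2031], E[r] = 0.2500, γ^t·E[r] = 0.200000, running G = 0.950000
t=2: π = [0.3242, 0.2734, 0.2148, 0.1875], E[r] = 0.0898, γ^t·E[r] = 0.057500, running G = 1.007500
t=3: π = [0.3281, 0.2798, 0.2095, 0.1826], E[r] = 0.0244, γ^t·E[r] = 0.012500, running G = 1.020000
t=4: π = [0.3293, 0.2789, 0.2090, 0.1828], E[r] = 0.0214, γ^t·E[r] = 0.008750, running G = 1.028750
t=5: π = [0.3293, 0.2792, 0.2088, 0.1827], E[r] = 0.0199, γ^t·E[r] = 0.006535, running G = 1.035285
t=6: π = [0.3293, 0.2791, 0.2088, 0.1827], E[r] = 0.0201, γ^t·E[r] = 0.005270, running G = 1.040555
t=7: π = [0.3293, 0.2791, 0.2088, 0.1827], E[r] = 0.0201, γ^t·E[r] = 0.004209, running G = 1.044764

G = 1.0448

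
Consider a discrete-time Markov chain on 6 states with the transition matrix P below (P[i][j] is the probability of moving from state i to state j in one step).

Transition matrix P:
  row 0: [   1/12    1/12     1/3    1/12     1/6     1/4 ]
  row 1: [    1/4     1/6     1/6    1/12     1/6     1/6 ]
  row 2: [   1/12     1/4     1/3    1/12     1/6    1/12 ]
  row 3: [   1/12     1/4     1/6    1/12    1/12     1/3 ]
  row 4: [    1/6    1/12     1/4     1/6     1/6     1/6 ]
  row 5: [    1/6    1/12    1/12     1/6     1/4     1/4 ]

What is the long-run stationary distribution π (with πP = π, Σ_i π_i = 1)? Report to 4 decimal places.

π = [0.1395, 0.1527, 0.2258, 0.1140, 0.1734, 0.1947]

Balance equations π_j = Σ_i π_i·P[i][j]:
  π_0 = 1/12·π_0 + 1/4·π_1 + 1/12·π_2 + 1/12·π_3 + 1/6·π_4 + 1/6·π_5
  π_1 = 1/12·π_0 + 1/6·π_1 + 1/4·π_2 + 1/4·π_3 + 1/12·π_4 + 1/12·π_5
  π_2 = 1/3·π_0 + 1/6·π_1 + 1/3·π_2 + 1/6·π_3 + 1/4·π_4 + 1/12·π_5
  π_3 = 1/12·π_0 + 1/12·π_1 + 1/12·π_2 + 1/12·π_3 + 1/6·π_4 + 1/6·π_5
  π_4 = 1/6·π_0 + 1/6·π_1 + 1/6·π_2 + 1/12·π_3 + 1/6·π_4 + 1/4·π_5
  normalize: π_0 + π_1 + π_2 + π_3 + π_4 + π_5 = 1
Solving the linear system gives exactly π = [7853/56312, 4299/28156, 12713/56312, 1605/14078, 2441/14078, 2741/14078].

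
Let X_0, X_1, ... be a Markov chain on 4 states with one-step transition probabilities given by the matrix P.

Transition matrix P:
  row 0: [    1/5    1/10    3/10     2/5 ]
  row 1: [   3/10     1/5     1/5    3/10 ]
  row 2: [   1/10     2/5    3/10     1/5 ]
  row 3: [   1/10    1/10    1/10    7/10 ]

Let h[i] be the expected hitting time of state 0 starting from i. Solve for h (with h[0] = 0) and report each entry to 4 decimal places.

First-step conditioning: h[0] = 0; for i ≠ 0, h[i] = 1 + Σ_k P[i][k]·h[k].
  h[1] = 1 + 1/5·h[1] + 1/5·h[2] + 3/10·h[3]
  h[2] = 1 + 2/5·h[1] + 3/10·h[2] + 1/5·h[3]
  h[3] = 1 + 1/10·h[1] + 1/10·h[2] + 7/10·h[3]
Solving the 3×3 linear system over states ≠ 0 gives exactly h = [0, 530/91, 90/13, 690/91] (h[0] = 0 is the target).

h = [0.0000, 5.8242, 6.9231, 7.5824]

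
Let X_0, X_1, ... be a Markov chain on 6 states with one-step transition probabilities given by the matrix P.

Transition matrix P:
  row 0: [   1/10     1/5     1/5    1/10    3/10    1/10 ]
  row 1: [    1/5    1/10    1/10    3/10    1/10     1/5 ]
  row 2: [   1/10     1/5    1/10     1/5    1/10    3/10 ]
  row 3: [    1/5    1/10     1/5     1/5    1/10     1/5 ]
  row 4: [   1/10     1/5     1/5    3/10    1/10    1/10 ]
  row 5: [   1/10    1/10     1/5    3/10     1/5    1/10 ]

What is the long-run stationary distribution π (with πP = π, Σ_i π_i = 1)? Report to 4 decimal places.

Balance equations π_j = Σ_i π_i·P[i][j]:
  π_0 = 1/10·π_0 + 1/5·π_1 + 1/10·π_2 + 1/5·π_3 + 1/10·π_4 + 1/10·π_5
  π_1 = 1/5·π_0 + 1/10·π_1 + 1/5·π_2 + 1/10·π_3 + 1/5·π_4 + 1/10·π_5
  π_2 = 1/5·π_0 + 1/10·π_1 + 1/10·π_2 + 1/5·π_3 + 1/5·π_4 + 1/5·π_5
  π_3 = 1/10·π_0 + 3/10·π_1 + 1/5·π_2 + 1/5·π_3 + 3/10·π_4 + 3/10·π_5
  π_4 = 3/10·π_0 + 1/10·π_1 + 1/10·π_2 + 1/10·π_3 + 1/10·π_4 + 1/5·π_5
  normalize: π_0 + π_1 + π_2 + π_3 + π_4 + π_5 = 1
Solving the linear system gives exactly π = [77/559, 4948/34099, 5750/34099, 7923/34099, 4934/34099, 5847/34099].

π = [0.1377, 0.1451, 0.1686, 0.2324, 0.1447, 0.1715]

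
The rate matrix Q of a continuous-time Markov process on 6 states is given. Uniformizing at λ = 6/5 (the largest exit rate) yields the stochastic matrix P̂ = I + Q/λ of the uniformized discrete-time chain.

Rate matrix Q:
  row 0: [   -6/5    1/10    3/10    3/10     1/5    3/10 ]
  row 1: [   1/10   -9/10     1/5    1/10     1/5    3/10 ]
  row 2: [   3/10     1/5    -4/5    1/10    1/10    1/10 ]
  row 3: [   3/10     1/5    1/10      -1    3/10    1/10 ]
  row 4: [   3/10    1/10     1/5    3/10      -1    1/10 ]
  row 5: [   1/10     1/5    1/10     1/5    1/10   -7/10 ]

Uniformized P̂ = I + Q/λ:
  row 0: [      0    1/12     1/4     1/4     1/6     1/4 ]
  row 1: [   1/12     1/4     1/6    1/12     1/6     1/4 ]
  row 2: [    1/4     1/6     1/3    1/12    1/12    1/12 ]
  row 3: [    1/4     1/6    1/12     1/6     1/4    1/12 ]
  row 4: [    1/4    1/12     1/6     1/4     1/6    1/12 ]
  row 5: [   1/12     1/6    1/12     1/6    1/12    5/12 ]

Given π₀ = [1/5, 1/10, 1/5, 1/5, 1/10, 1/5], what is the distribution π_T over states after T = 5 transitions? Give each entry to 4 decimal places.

t=0: π = [0.2000, 0.1000, 0.2000, 0.2000, 0.1000, 0.2000]
t=1: π = [0.1500, 0.1500, 0.1833, 0.1667, 0.1500, 0.2000]
t=2: π = [0.1542, 0.1542, 0.1792, 0.1639, 0.1486, 0.2000]
t=3: π = [0.1524, 0.1543, 0.1791, 0.1641, 0.1487, 0.2014]
t=4: π = [0.1526, 0.1544, 0.1788, 0.1640, 0.1486, 0.2016]
t=5: π = [0.1525, 0.1544, 0.1787, 0.1640, 0.1486, 0.2017]

π = [0.1525, 0.1544, 0.1787, 0.1640, 0.1486, 0.2017]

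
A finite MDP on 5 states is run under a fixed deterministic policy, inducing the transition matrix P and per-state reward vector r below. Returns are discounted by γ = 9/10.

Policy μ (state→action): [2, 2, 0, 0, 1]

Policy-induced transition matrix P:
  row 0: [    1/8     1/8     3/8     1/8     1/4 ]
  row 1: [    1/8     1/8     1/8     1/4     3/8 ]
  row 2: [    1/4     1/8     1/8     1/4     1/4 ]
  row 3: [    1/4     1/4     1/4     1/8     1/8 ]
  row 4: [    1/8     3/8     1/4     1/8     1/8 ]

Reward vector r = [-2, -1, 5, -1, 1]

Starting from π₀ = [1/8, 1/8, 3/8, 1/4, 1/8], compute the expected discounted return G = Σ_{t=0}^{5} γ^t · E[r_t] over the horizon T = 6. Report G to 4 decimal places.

t=0: π = [0.1250, 0.1250, 0.3750, 0.2500, 0.1250], E[r] = 1.3750, γ^t·E[r] = 1.375000, running G = 1.375000
t=1: π = [0.2031, 0.1875, 0.2031, 0.1875, 0.2188], E[r] = 0.4531, γ^t·E[r] = 0.407813, running G = 1.782813
t=2: π = [0.1738, 0.2031, 0.2266, 0.1738, 0.2227], E[r] = 0.6309, γ^t·E[r] = 0.510996, running G = 2.293809
t=3: π = [0.1750, 0.2024, 0.2180, 0.1787, 0.2258], E[r] = 0.5847, γ^t·E[r] = 0.426259, running G = 2.720067
t=4: π = [0.1746, 0.2038, 0.2193, 0.1776, 0.2247], E[r] = 0.5909, γ^t·E[r] = 0.387657, running G = 3.107724
t=5: π = [0.1746, 0.2034, 0.2189, 0.1779, 0.2252], E[r] = 0.5894, γ^t·E[r] = 0.348015, running G = 3.455740

G = 3.4557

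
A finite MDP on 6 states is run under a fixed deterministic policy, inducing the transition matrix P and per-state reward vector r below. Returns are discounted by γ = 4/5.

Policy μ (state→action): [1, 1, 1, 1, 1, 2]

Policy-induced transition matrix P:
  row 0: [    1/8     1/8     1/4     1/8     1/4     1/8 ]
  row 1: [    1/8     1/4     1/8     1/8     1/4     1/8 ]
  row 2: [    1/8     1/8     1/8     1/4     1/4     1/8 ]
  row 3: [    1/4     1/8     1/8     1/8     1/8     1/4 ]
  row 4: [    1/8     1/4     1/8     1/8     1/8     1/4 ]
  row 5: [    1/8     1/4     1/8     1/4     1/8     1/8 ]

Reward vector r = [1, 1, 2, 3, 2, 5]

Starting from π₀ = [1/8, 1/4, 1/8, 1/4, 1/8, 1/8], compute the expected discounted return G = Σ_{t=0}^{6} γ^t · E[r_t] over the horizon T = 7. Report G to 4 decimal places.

G = 9.1271

t=0: π = [0.1250, 0.2500, 0.1250, 0.2500, 0.1250, 0.1250], E[r] = 2.2500, γ^t·E[r] = 2.250000, running G = 2.250000
t=1: π = [0.1563, 0.1875, 0.1406, 0.1563, 0.1875, 0.1719], E[r] = 2.3281, γ^t·E[r] = 1.862500, running G = 4.112500
t=2: π = [0.1445, 0.1934, 0.1445, 0.1641, 0.1855, 0.1680], E[r] = 2.3301, γ^t·E[r] = 1.491250, running G = 5.603750
t=3: π = [0.1455, 0.1934, 0.1431, 0.1641, 0.1853, 0.1687], E[r] = 2.3313, γ^t·E[r] = 1.193625, running G = 6.797375
t=4: π = [0.1455, 0.1934, 0.1432, 0.1640, 0.1852, 0.1687], E[r] = 2.3311, γ^t·E[r] = 0.954800, running G = 7.752175
t=5: π = [0.1455, 0.1934, 0.1432, 0.1640, 0.1853, 0.1687], E[r] = 2.3310, γ^t·E[r] = 0.763830, running G = 8.516005
t=6: π = [0.1455, 0.1934, 0.1432, 0.1640, 0.1853, 0.1687], E[r] = 2.3310, γ^t·E[r] = 0.611066, running G = 9.127071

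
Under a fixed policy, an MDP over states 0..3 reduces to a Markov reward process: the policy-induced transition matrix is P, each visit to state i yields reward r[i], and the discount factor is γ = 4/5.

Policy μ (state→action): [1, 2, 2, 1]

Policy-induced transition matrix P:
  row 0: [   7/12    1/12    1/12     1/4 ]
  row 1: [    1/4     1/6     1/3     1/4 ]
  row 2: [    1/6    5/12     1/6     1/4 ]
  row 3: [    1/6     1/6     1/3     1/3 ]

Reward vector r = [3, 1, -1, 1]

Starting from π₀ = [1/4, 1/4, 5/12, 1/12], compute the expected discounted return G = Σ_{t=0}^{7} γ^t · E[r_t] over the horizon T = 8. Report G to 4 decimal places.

t=0: π = [0.2500, 0.2500, 0.4167, 0.0833], E[r] = 0.6667, γ^t·E[r] = 0.666667, running G = 0.666667
t=1: π = [0.2917, 0.2500, 0.2014, 0.2569], E[r] = 1.1806, γ^t·E[r] = 0.944444, running G = 1.611111
t=2: π = [0.3090, 0.1927, 0.2269, 0.2714], E[r] = 1.1644, γ^t·E[r] = 0.745185, running G = 2.356296
t=3: π = [0.3115, 0.1976, 0.2183, 0.2726], E[r] = 1.1864, γ^t·E[r] = 0.607457, running G = 2.963753
t=4: π = [0.3129, 0.1953, 0.2191, 0.2727], E[r] = 1.1877, γ^t·E[r] = 0.486472, running G = 3.450226
t=5: π = [0.3133, 0.1954, 0.2186, 0.2727], E[r] = 1.1895, γ^t·E[r] = 0.389765, running G = 3.839991
t=6: π = [0.3135, 0.1952, 0.2186, 0.2727], E[r] = 1.1899, γ^t·E[r] = 0.311913, running G = 4.151904
t=7: π = [0.3136, 0.1952, 0.2185, 0.2727], E[r] = 1.1901, γ^t·E[r] = 0.249573, running G = 4.401477

G = 4.4015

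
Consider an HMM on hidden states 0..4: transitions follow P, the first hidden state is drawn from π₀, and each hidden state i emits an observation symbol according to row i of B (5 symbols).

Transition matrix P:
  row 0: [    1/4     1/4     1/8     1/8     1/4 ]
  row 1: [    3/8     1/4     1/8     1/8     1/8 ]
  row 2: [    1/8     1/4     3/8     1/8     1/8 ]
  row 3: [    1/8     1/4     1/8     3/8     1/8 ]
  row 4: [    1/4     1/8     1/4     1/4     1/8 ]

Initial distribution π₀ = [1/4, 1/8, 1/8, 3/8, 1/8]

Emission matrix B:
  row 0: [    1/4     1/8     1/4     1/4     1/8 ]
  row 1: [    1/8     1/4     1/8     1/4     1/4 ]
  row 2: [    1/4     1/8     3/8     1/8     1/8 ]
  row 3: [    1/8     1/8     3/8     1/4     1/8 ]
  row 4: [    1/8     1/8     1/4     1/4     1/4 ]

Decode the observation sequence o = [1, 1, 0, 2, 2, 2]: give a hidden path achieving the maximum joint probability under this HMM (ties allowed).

t=0: δ = [3.125e-02, 3.125e-02, 1.562e-02, 4.688e-02, 1.562e-02]  (obs o_0=1)
t=1: δ = [1.465e-03, 2.930e-03, 7.324e-04, 2.197e-03, 9.766e-04]  ψ = [1, 3, 2, 3, 0]  (obs o_1=1)
t=2: δ = [2.747e-04, 9.155e-05, 9.155e-05, 1.030e-04, 4.578e-05]  ψ = [1, 1, 1, 3, 0]  (obs o_2=0)
t=3: δ = [1.717e-05, 8.583e-06, 1.287e-05, 1.448e-05, 1.717e-05]  ψ = [0, 0, 0, 3, 0]  (obs o_3=2)
t=4: δ = [1.073e-06, 5.364e-07, 1.810e-06, 2.037e-06, 1.073e-06]  ψ = [0, 0, 2, 3, 0]  (obs o_4=2)
t=5: δ = [6.706e-08, 6.365e-08, 2.546e-07, 2.864e-07, 6.706e-08]  ψ = [0, 3, 2, 3, 0]  (obs o_5=2)
backtrack: best end state = 3; path = [3, 3, 3, 3, 3, 3]

path = [3, 3, 3, 3, 3, 3]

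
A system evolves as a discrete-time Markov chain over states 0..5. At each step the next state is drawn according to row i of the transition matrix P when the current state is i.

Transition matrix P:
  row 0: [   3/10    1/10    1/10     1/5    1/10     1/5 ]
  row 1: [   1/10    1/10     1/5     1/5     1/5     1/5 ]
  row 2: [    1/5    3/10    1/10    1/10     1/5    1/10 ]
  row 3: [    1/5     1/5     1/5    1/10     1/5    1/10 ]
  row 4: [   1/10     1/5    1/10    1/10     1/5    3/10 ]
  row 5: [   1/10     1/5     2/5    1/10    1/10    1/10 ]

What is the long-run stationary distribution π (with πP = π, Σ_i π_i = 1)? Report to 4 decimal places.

π = [0.1646, 0.1834, 0.1823, 0.1348, 0.1667, 0.1681]

Balance equations π_j = Σ_i π_i·P[i][j]:
  π_0 = 3/10·π_0 + 1/10·π_1 + 1/5·π_2 + 1/5·π_3 + 1/10·π_4 + 1/10·π_5
  π_1 = 1/10·π_0 + 1/10·π_1 + 3/10·π_2 + 1/5·π_3 + 1/5·π_4 + 1/5·π_5
  π_2 = 1/10·π_0 + 1/5·π_1 + 1/10·π_2 + 1/5·π_3 + 1/10·π_4 + 2/5·π_5
  π_3 = 1/5·π_0 + 1/5·π_1 + 1/10·π_2 + 1/10·π_3 + 1/10·π_4 + 1/10·π_5
  π_4 = 1/10·π_0 + 1/5·π_1 + 1/5·π_2 + 1/5·π_3 + 1/5·π_4 + 1/10·π_5
  normalize: π_0 + π_1 + π_2 + π_3 + π_4 + π_5 = 1
Solving the linear system gives exactly π = [27/164, 1113/6068, 553/3034, 409/3034, 3035/18204, 3061/18204].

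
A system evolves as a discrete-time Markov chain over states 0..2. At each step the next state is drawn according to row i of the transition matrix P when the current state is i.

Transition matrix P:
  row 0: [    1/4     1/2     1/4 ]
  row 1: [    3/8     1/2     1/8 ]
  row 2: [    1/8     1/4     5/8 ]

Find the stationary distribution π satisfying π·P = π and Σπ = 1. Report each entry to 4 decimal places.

Balance equations π_j = Σ_i π_i·P[i][j]:
  π_0 = 1/4·π_0 + 3/8·π_1 + 1/8·π_2
  π_1 = 1/2·π_0 + 1/2·π_1 + 1/4·π_2
  normalize: π_0 + π_1 + π_2 = 1
Solving the linear system gives exactly π = [5/19, 8/19, 6/19].

π = [0.2632, 0.4211, 0.3158]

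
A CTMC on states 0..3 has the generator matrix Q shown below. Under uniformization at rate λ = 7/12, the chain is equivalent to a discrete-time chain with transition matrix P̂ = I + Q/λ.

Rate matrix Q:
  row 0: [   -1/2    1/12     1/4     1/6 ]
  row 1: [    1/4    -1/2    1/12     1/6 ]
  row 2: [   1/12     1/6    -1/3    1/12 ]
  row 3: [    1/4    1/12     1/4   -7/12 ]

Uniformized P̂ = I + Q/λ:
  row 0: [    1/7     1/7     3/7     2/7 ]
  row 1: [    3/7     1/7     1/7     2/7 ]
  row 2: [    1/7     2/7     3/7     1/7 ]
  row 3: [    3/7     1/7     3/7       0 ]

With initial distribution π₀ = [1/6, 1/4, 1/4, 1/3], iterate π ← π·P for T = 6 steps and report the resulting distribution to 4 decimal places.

π = [0.2505, 0.1961, 0.3726, 0.1809]

t=0: π = [0.1667, 0.2500, 0.2500, 0.3333]
t=1: π = [0.3095, 0.1786, 0.3571, 0.1548]
t=2: π = [0.2381, 0.1939, 0.3776, 0.1905]
t=3: π = [0.2527, 0.1968, 0.3732, 0.1774]
t=4: π = [0.2498, 0.1962, 0.3723, 0.1817]
t=5: π = [0.2508, 0.1960, 0.3725, 0.1806]
t=6: π = [0.2505, 0.1961, 0.3726, 0.1809]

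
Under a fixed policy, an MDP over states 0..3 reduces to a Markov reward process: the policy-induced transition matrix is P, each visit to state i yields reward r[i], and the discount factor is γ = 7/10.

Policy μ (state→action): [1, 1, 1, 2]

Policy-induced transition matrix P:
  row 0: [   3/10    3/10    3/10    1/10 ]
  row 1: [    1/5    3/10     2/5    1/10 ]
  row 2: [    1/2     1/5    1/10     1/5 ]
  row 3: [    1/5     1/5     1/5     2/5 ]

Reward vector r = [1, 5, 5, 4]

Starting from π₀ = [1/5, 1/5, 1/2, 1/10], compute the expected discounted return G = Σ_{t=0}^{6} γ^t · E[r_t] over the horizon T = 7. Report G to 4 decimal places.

G = 11.3313

t=0: π = [0.2000, 0.2000, 0.5000, 0.1000], E[r] = 4.1000, γ^t·E[r] = 4.100000, running G = 4.100000
t=1: π = [0.3700, 0.2400, 0.2100, 0.1800], E[r] = 3.3400, γ^t·E[r] = 2.338000, running G = 6.438000
t=2: π = [0.3000, 0.2610, 0.2640, 0.1750], E[r] = 3.6250, γ^t·E[r] = 1.776250, running G = 8.214250
t=3: π = [0.3092, 0.2561, 0.2558, 0.1789], E[r] = 3.5843, γ^t·E[r] = 1.229415, running G = 9.443665
t=4: π = [0.3077, 0.2565, 0.2566, 0.1793], E[r] = 3.5901, γ^t·E[r] = 0.861985, running G = 10.305650
t=5: π = [0.3077, 0.2564, 0.2564, 0.1794], E[r] = 3.5896, γ^t·E[r] = 0.603310, running G = 10.908960
t=6: π = [0.3077, 0.2564, 0.2564, 0.1795], E[r] = 3.5897, γ^t·E[r] = 0.422329, running G = 11.331289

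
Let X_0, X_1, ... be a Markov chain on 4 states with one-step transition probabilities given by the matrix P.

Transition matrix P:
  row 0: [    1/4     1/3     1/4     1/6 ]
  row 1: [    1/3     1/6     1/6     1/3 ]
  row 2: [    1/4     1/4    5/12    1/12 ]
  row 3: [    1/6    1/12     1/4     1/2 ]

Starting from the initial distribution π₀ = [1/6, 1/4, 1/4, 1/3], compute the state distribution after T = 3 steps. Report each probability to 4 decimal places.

π = [0.2442, 0.2072, 0.2795, 0.2691]

t=0: π = [0.1667, 0.2500, 0.2500, 0.3333]
t=1: π = [0.2431, 0.1875, 0.2708, 0.2986]
t=2: π = [0.2407, 0.2049, 0.2795, 0.2749]
t=3: π = [0.2442, 0.2072, 0.2795, 0.2691]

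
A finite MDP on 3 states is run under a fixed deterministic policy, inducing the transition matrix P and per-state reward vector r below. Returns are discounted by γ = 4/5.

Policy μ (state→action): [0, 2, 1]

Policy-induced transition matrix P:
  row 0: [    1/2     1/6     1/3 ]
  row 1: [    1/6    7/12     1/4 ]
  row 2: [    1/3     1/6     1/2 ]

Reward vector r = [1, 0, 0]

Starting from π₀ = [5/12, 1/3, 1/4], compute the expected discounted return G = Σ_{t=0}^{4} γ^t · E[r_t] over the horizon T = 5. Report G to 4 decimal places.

G = 1.2269

t=0: π = [0.4167, 0.3333, 0.2500], E[r] = 0.4167, γ^t·E[r] = 0.416667, running G = 0.416667
t=1: π = [0.3472, 0.3056, 0.3472], E[r] = 0.3472, γ^t·E[r] = 0.277778, running G = 0.694444
t=2: π = [0.3403, 0.2940, 0.3657], E[r] = 0.3403, γ^t·E[r] = 0.217778, running G = 0.912222
t=3: π = [0.3410, 0.2892, 0.3698], E[r] = 0.3410, γ^t·E[r] = 0.174617, running G = 1.086840
t=4: π = [0.3420, 0.2871, 0.3709], E[r] = 0.3420, γ^t·E[r] = 0.140076, running G = 1.226915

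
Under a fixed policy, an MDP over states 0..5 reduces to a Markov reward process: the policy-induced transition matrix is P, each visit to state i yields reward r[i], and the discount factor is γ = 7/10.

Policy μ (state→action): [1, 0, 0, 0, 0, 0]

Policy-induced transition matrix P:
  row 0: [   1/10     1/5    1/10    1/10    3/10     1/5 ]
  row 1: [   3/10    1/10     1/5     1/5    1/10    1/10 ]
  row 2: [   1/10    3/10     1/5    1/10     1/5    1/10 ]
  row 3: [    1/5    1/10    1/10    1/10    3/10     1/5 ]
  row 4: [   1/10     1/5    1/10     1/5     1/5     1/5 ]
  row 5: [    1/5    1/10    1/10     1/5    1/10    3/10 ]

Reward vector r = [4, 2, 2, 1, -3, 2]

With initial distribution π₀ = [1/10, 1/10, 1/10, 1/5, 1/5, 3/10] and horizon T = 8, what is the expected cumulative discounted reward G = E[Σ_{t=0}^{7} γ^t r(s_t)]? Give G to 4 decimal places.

t=0: π = [0.1000, 0.1000, 0.1000, 0.2000, 0.2000, 0.3000], E[r] = 1.0000, γ^t·E[r] = 1.000000, running G = 1.000000
t=1: π = [0.1700, 0.1500, 0.1200, 0.1600, 0.1900, 0.2100], E[r] = 1.2300, γ^t·E[r] = 0.861000, running G = 1.861000
t=2: π = [0.1670, 0.1600, 0.1270, 0.1550, 0.1970, 0.1940], E[r] = 1.1940, γ^t·E[r] = 0.585060, running G = 2.446060
t=3: π = [0.1669, 0.1618, 0.1287, 0.1551, 0.1968, 0.1907], E[r] = 1.1947, γ^t·E[r] = 0.409782, running G = 2.855842
t=4: π = [0.1669, 0.1621, 0.1291, 0.1549, 0.1970, 0.1900], E[r] = 1.1942, γ^t·E[r] = 0.286727, running G = 3.142570
t=5: π = [0.1669, 0.1622, 0.1291, 0.1549, 0.1970, 0.1899], E[r] = 1.1941, γ^t·E[r] = 0.200685, running G = 3.343255
t=6: π = [0.1669, 0.1622, 0.1291, 0.1549, 0.1970, 0.1899], E[r] = 1.1941, γ^t·E[r] = 0.140480, running G = 3.483735
t=7: π = [0.1669, 0.1622, 0.1291, 0.1549, 0.1970, 0.1899], E[r] = 1.1941, γ^t·E[r] = 0.098336, running G = 3.582070

G = 3.5821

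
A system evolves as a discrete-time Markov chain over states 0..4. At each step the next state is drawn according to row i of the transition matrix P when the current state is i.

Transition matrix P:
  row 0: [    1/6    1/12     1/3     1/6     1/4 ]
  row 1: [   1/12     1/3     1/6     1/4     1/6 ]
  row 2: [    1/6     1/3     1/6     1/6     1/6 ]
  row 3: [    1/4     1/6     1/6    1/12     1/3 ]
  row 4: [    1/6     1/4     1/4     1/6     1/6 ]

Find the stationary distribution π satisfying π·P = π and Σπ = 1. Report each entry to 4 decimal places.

π = [0.1605, 0.2470, 0.2108, 0.1728, 0.2088]

Balance equations π_j = Σ_i π_i·P[i][j]:
  π_0 = 1/6·π_0 + 1/12·π_1 + 1/6·π_2 + 1/4·π_3 + 1/6·π_4
  π_1 = 1/12·π_0 + 1/3·π_1 + 1/3·π_2 + 1/6·π_3 + 1/4·π_4
  π_2 = 1/3·π_0 + 1/6·π_1 + 1/6·π_2 + 1/6·π_3 + 1/4·π_4
  π_3 = 1/6·π_0 + 1/4·π_1 + 1/6·π_2 + 1/12·π_3 + 1/6·π_4
  normalize: π_0 + π_1 + π_2 + π_3 + π_4 = 1
Solving the linear system gives exactly π = [896/5583, 1379/5583, 1177/5583, 965/5583, 1166/5583].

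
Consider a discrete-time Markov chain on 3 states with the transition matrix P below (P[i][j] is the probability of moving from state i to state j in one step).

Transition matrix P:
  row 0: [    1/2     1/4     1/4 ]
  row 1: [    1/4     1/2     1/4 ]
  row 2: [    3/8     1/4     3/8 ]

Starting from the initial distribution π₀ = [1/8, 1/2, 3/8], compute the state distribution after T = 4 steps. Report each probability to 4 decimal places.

π = [0.3803, 0.3340, 0.2857]

t=0: π = [0.1250, 0.5000, 0.3750]
t=1: π = [0.3281, 0.3750, 0.2969]
t=2: π = [0.3691, 0.3438, 0.2871]
t=3: π = [0.3782, 0.3359, 0.2859]
t=4: π = [0.3803, 0.3340, 0.2857]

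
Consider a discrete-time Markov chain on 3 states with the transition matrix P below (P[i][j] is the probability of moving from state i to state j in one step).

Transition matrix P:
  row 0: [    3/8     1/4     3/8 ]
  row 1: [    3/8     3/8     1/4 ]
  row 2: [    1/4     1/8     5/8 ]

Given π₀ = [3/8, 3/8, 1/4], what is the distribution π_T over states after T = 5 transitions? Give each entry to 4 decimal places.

π = [0.3174, 0.2200, 0.4626]

t=0: π = [0.3750, 0.3750, 0.2500]
t=1: π = [0.3438, 0.2656, 0.3906]
t=2: π = [0.3262, 0.2344, 0.4395]
t=3: π = [0.3201, 0.2244, 0.4556]
t=4: π = [0.3181, 0.2211, 0.4608]
t=5: π = [0.3174, 0.2200, 0.4626]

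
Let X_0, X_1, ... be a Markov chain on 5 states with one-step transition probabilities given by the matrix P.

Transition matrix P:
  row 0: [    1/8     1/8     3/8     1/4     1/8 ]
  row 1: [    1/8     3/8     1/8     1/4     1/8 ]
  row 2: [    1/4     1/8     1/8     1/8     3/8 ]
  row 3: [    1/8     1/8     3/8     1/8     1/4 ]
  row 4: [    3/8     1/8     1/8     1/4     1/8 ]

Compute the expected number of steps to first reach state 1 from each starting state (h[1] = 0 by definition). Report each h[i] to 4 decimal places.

h = [8.0000, 0.0000, 8.0000, 8.0000, 8.0000]

First-step conditioning: h[1] = 0; for i ≠ 1, h[i] = 1 + Σ_k P[i][k]·h[k].
  h[0] = 1 + 1/8·h[0] + 3/8·h[2] + 1/4·h[3] + 1/8·h[4]
  h[2] = 1 + 1/4·h[0] + 1/8·h[2] + 1/8·h[3] + 3/8·h[4]
  h[3] = 1 + 1/8·h[0] + 3/8·h[2] + 1/8·h[3] + 1/4·h[4]
  h[4] = 1 + 3/8·h[0] + 1/8·h[2] + 1/4·h[3] + 1/8·h[4]
Solving the 4×4 linear system over states ≠ 1 gives exactly h = [8, 0, 8, 8, 8] (h[1] = 0 is the target).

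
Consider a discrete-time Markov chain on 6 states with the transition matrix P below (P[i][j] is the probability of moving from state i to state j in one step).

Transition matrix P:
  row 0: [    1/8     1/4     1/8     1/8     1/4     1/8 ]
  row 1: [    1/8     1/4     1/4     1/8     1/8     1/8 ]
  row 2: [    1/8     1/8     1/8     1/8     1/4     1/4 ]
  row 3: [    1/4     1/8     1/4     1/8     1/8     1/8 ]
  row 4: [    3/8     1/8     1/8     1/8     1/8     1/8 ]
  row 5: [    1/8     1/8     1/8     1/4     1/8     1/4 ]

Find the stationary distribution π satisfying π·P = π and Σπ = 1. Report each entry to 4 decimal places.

Balance equations π_j = Σ_i π_i·P[i][j]:
  π_0 = 1/8·π_0 + 1/8·π_1 + 1/8·π_2 + 1/4·π_3 + 3/8·π_4 + 1/8·π_5
  π_1 = 1/4·π_0 + 1/4·π_1 + 1/8·π_2 + 1/8·π_3 + 1/8·π_4 + 1/8·π_5
  π_2 = 1/8·π_0 + 1/4·π_1 + 1/8·π_2 + 1/4·π_3 + 1/8·π_4 + 1/8·π_5
  π_3 = 1/8·π_0 + 1/8·π_1 + 1/8·π_2 + 1/8·π_3 + 1/8·π_4 + 1/4·π_5
  π_4 = 1/4·π_0 + 1/8·π_1 + 1/4·π_2 + 1/8·π_3 + 1/8·π_4 + 1/8·π_5
  normalize: π_0 + π_1 + π_2 + π_3 + π_4 + π_5 = 1
Solving the linear system gives exactly π = [1997/10771, 1824/10771, 5312/32313, 4711/32313, 5452/32313, 5375/32313].

π = [0.1854, 0.1693, 0.1644, 0.1458, 0.1687, 0.1663]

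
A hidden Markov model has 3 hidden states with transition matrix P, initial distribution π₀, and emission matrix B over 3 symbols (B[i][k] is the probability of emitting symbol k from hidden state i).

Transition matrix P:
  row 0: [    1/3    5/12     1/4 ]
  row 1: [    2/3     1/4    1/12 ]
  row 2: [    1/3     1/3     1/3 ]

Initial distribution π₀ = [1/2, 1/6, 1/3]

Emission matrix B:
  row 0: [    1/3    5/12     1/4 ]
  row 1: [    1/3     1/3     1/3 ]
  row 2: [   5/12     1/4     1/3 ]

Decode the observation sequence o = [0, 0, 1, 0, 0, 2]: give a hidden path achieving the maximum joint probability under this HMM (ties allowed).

path = [0, 1, 0, 1, 0, 1]

t=0: δ = [1.667e-01, 5.556e-02, 1.389e-01]  (obs o_0=0)
t=1: δ = [1.852e-02, 2.315e-02, 1.929e-02]  ψ = [0, 0, 2]  (obs o_1=0)
t=2: δ = [6.430e-03, 2.572e-03, 1.608e-03]  ψ = [1, 0, 2]  (obs o_2=1)
t=3: δ = [7.144e-04, 8.931e-04, 6.698e-04]  ψ = [0, 0, 0]  (obs o_3=0)
t=4: δ = [1.985e-04, 9.923e-05, 9.303e-05]  ψ = [1, 0, 2]  (obs o_4=0)
t=5: δ = [1.654e-05, 2.756e-05, 1.654e-05]  ψ = [0, 0, 0]  (obs o_5=2)
backtrack: best end state = 1; path = [0, 1, 0, 1, 0, 1]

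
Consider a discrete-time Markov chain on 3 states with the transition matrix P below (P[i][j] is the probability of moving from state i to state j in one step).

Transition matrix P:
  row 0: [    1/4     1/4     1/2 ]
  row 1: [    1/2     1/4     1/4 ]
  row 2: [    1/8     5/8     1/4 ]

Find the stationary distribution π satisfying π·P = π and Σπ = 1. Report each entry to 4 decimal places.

Balance equations π_j = Σ_i π_i·P[i][j]:
  π_0 = 1/4·π_0 + 1/2·π_1 + 1/8·π_2
  π_1 = 1/4·π_0 + 1/4·π_1 + 5/8·π_2
  normalize: π_0 + π_1 + π_2 = 1
Solving the linear system gives exactly π = [13/43, 16/43, 14/43].

π = [0.3023, 0.3721, 0.3256]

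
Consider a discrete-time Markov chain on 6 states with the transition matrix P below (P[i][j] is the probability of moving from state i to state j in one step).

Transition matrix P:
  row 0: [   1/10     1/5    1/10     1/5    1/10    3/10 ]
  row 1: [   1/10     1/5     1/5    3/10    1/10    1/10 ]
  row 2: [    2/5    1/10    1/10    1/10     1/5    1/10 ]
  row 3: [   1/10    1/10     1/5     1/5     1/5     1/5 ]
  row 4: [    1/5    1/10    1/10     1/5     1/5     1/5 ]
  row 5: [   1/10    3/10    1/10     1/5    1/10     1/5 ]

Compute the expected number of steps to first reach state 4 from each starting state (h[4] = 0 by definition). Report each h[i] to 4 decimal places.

h = [7.4427, 7.3011, 6.7945, 6.6491, 0.0000, 7.4298]

First-step conditioning: h[4] = 0; for i ≠ 4, h[i] = 1 + Σ_k P[i][k]·h[k].
  h[0] = 1 + 1/10·h[0] + 1/5·h[1] + 1/10·h[2] + 1/5·h[3] + 3/10·h[5]
  h[1] = 1 + 1/10·h[0] + 1/5·h[1] + 1/5·h[2] + 3/10·h[3] + 1/10·h[5]
  h[2] = 1 + 2/5·h[0] + 1/10·h[1] + 1/10·h[2] + 1/10·h[3] + 1/10·h[5]
  h[3] = 1 + 1/10·h[0] + 1/10·h[1] + 1/5·h[2] + 1/5·h[3] + 1/5·h[5]
  h[5] = 1 + 1/10·h[0] + 3/10·h[1] + 1/10·h[2] + 1/5·h[3] + 1/5·h[5]
Solving the 5×5 linear system over states ≠ 4 gives exactly h = [57815/7768, 56715/7768, 13195/1942, 25825/3884, 0, 57715/7768] (h[4] = 0 is the target).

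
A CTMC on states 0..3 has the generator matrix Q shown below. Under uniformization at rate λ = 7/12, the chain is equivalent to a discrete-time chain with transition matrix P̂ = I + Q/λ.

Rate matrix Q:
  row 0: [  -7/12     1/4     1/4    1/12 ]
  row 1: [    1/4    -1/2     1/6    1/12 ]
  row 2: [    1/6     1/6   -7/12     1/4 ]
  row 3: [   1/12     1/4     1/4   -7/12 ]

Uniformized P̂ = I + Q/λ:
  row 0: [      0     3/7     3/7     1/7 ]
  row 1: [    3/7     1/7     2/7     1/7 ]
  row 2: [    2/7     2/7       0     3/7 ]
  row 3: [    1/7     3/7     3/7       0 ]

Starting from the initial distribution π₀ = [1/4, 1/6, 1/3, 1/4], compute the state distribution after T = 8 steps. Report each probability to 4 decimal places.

t=0: π = [0.2500, 0.1667, 0.3333, 0.2500]
t=1: π = [0.2024, 0.3333, 0.2619, 0.2024]
t=2: π = [0.2466, 0.2959, 0.2687, 0.1888]
t=3: π = [0.2306, 0.3056, 0.2711, 0.1927]
t=4: π = [0.2360, 0.3025, 0.2687, 0.1928]
t=5: π = [0.2340, 0.3038, 0.2702, 0.1921]
t=6: π = [0.2348, 0.3032, 0.2694, 0.1926]
t=7: π = [0.2344, 0.3035, 0.2698, 0.1923]
t=8: π = [0.2346, 0.3033, 0.2696, 0.1925]

π = [0.2346, 0.3033, 0.2696, 0.1925]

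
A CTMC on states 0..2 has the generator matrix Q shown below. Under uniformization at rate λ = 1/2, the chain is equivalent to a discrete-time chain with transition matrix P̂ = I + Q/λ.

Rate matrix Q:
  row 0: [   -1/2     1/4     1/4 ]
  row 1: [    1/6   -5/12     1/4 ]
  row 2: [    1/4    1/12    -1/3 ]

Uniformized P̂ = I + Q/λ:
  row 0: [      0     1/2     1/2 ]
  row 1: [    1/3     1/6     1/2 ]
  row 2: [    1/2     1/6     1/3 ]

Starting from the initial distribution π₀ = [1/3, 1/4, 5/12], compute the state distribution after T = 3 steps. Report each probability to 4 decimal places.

π = [0.3021, 0.2693, 0.4286]

t=0: π = [0.3333, 0.2500, 0.4167]
t=1: π = [0.2917, 0.2778, 0.4306]
t=2: π = [0.3079, 0.2639, 0.4282]
t=3: π = [0.3021, 0.2693, 0.4286]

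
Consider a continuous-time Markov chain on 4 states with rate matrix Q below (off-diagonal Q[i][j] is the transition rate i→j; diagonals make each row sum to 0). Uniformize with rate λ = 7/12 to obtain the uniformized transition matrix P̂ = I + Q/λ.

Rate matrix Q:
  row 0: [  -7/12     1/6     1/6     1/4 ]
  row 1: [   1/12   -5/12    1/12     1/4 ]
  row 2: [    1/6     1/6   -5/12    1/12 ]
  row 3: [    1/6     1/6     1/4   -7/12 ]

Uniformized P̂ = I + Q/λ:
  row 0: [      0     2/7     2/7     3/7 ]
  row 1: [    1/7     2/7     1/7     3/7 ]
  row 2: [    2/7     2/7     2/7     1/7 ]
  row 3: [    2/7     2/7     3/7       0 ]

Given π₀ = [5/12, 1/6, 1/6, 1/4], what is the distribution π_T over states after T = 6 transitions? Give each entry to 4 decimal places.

π = [0.1906, 0.2857, 0.2798, 0.2439]

t=0: π = [0.4167, 0.1667, 0.1667, 0.2500]
t=1: π = [0.1429, 0.2857, 0.2976, 0.2738]
t=2: π = [0.2041, 0.2857, 0.2840, 0.2262]
t=3: π = [0.1866, 0.2857, 0.2772, 0.2505]
t=4: π = [0.1916, 0.2857, 0.2807, 0.2420]
t=5: π = [0.1902, 0.2857, 0.2795, 0.2447]
t=6: π = [0.1906, 0.2857, 0.2798, 0.2439]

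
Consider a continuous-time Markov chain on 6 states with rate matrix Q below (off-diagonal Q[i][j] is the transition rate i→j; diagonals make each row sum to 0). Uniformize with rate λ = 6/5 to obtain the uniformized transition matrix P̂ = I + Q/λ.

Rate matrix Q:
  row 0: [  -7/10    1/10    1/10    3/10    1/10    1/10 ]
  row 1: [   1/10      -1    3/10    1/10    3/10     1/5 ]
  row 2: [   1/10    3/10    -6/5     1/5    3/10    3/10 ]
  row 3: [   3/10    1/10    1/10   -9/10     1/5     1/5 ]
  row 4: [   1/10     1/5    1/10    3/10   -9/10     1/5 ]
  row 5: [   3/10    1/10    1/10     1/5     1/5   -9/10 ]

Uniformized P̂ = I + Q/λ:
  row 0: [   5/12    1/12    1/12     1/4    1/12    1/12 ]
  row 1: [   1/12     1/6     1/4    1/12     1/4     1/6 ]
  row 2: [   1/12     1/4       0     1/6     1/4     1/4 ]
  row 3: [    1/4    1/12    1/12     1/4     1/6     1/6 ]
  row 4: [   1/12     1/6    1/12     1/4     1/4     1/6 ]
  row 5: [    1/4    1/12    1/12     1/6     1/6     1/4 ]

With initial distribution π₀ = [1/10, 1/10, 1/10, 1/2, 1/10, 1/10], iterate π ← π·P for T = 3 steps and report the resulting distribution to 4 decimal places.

π = [0.2201, 0.1246, 0.0960, 0.2072, 0.1816, 0.1704]

t=0: π = [0.1000, 0.1000, 0.1000, 0.5000, 0.1000, 0.1000]
t=1: π = [0.2167, 0.1167, 0.0917, 0.2167, 0.1833, 0.1750]
t=2: π = [0.2208, 0.1236, 0.0951, 0.2083, 0.1813, 0.1708]
t=3: π = [0.2201, 0.1246, 0.0960, 0.2072, 0.1816, 0.1704]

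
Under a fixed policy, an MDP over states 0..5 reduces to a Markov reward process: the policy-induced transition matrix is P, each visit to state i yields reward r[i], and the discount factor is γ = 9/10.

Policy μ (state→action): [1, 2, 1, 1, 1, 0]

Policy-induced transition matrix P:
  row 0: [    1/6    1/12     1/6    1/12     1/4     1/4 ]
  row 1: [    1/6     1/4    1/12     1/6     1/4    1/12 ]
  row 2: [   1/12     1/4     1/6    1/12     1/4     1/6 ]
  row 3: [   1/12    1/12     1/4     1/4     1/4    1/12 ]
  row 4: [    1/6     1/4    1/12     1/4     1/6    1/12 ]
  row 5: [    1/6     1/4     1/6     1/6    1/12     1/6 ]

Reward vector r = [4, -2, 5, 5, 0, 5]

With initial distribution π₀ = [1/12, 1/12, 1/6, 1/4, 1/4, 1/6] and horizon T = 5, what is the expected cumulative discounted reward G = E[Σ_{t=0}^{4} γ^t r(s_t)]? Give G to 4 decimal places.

G = 10.6506

t=0: π = [0.0833, 0.0833, 0.1667, 0.2500, 0.2500, 0.1667], E[r] = 3.0833, γ^t·E[r] = 3.083333, running G = 3.083333
t=1: π = [0.1319, 0.1944, 0.1597, 0.1875, 0.2014, 0.1250], E[r] = 2.5000, γ^t·E[r] = 2.250000, running G = 5.333333
t=2: π = [0.1377, 0.1968, 0.1493, 0.1748, 0.2124, 0.1291], E[r] = 2.4230, γ^t·E[r] = 1.962656, running G = 7.295990
t=3: π = [0.1397, 0.1979, 0.1471, 0.1750, 0.2108, 0.1295], E[r] = 2.4210, γ^t·E[r] = 1.764879, running G = 9.060868
t=4: π = [0.1398, 0.1976, 0.1472, 0.1749, 0.2109, 0.1297], E[r] = 2.4230, γ^t·E[r] = 1.589749, running G = 10.650617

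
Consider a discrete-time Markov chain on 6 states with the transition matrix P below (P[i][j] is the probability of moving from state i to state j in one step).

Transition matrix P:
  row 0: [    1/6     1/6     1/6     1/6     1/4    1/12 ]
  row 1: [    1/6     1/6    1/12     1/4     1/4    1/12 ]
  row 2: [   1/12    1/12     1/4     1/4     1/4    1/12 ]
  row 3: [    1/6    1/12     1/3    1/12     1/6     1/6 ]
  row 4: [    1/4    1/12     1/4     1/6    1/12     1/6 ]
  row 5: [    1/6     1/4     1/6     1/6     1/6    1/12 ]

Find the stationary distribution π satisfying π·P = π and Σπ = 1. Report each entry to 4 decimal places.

π = [0.1644, 0.1267, 0.2207, 0.1806, 0.1932, 0.1145]

Balance equations π_j = Σ_i π_i·P[i][j]:
  π_0 = 1/6·π_0 + 1/6·π_1 + 1/12·π_2 + 1/6·π_3 + 1/4·π_4 + 1/6·π_5
  π_1 = 1/6·π_0 + 1/6·π_1 + 1/12·π_2 + 1/12·π_3 + 1/12·π_4 + 1/4·π_5
  π_2 = 1/6·π_0 + 1/12·π_1 + 1/4·π_2 + 1/3·π_3 + 1/4·π_4 + 1/6·π_5
  π_3 = 1/6·π_0 + 1/4·π_1 + 1/4·π_2 + 1/12·π_3 + 1/6·π_4 + 1/6·π_5
  π_4 = 1/4·π_0 + 1/4·π_1 + 1/4·π_2 + 1/6·π_3 + 1/12·π_4 + 1/6·π_5
  normalize: π_0 + π_1 + π_2 + π_3 + π_4 + π_5 = 1
Solving the linear system gives exactly π = [1806/10987, 18092/142831, 63045/285662, 51581/285662, 55193/285662, 32703/285662].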